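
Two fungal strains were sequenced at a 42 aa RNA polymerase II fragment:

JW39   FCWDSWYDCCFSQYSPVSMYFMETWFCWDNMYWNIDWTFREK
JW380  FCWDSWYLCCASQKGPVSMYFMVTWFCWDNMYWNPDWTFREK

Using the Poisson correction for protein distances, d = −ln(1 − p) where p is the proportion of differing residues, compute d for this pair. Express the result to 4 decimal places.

The sequences differ at positions 8 (D/L), 11 (F/A), 14 (Y/K), 15 (S/G), 23 (E/V), 35 (I/P).
p = 6/42 = 0.142857.
d = −ln(1 − 0.142857) = −ln(0.857143) = 0.1542.

0.1542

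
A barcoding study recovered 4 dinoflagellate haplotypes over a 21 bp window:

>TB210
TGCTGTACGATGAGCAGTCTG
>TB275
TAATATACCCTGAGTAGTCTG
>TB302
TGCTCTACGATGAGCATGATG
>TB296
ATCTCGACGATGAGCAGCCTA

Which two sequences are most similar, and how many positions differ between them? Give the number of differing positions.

4

Pairwise Hamming distances:
  TB210 vs TB275: 6
  TB210 vs TB302: 4
  TB210 vs TB296: 6
  TB275 vs TB302: 9
  TB275 vs TB296: 10
  TB302 vs TB296: 7
The smallest is 4, between TB210 and TB302.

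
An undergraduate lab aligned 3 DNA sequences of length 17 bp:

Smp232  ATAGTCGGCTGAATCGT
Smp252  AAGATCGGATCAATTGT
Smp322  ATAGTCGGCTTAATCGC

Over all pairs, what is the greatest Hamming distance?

7

Pairwise Hamming distances:
  Smp232 vs Smp252: 6
  Smp232 vs Smp322: 2
  Smp252 vs Smp322: 7
The largest is 7, between Smp252 and Smp322.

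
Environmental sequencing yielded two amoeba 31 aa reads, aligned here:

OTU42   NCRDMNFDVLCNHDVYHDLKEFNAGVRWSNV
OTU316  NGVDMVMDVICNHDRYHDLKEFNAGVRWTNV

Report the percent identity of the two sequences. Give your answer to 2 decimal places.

77.42%

The sequences differ at positions 2 (C/G), 3 (R/V), 6 (N/V), 7 (F/M), 10 (L/I), 15 (V/R), 29 (S/T).
24 of the 31 sites match, so the percent identity is 24/31 × 100 = 77.42%.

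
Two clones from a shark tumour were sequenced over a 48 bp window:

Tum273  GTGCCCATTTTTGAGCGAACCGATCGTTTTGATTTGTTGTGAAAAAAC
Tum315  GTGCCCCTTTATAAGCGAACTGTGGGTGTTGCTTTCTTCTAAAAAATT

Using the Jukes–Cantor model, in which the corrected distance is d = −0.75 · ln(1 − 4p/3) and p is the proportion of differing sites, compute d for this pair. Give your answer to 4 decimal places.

Mismatches occur at site 7 (A↔C), site 11 (T↔A), site 13 (G↔A), site 21 (C↔T), site 23 (A↔T), site 24 (T↔G), site 25 (C↔G), site 28 (T↔G), site 32 (A↔C), site 36 (G↔C), site 39 (G↔C), site 41 (G↔A), site 47 (A↔T), site 48 (C↔T).
p = 14/48 = 0.291667.
d = −0.75 · ln(1 − (4/3)·0.291667) = −0.75 · ln(0.611111) = −0.75 · (-0.492477) = 0.3694.

0.3694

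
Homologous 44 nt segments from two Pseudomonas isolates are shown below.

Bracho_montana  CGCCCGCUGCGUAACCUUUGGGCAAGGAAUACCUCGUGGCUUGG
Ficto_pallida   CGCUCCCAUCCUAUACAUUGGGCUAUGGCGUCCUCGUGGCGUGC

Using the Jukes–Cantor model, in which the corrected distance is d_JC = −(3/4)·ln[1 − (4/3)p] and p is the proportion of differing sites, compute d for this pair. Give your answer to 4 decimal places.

Mismatches occur at site 4 (C/U), site 6 (G/C), site 8 (U/A), site 9 (G/U), site 11 (G/C), site 14 (A/U), site 15 (C/A), site 17 (U/A), site 24 (A/U), site 26 (G/U), site 28 (A/G), site 29 (A/C), site 30 (U/G), site 31 (A/U), site 41 (U/G), site 44 (G/C).
p = 16/44 = 0.363636.
d = −0.75 · ln(1 − (4/3)·0.363636) = −0.75 · ln(0.515152) = −0.75 · (-0.663293) = 0.4975.

0.4975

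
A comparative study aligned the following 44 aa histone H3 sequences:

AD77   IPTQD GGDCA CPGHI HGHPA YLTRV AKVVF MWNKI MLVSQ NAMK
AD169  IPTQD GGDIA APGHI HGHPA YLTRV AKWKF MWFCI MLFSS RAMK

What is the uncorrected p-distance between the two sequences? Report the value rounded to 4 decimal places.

The sequences differ at positions 9 (C/I), 11 (C/A), 28 (V/W), 29 (V/K), 33 (N/F), 34 (K/C), 38 (V/F), 40 (Q/S), 41 (N/R).
There are 9 differences over 44 sites, so p = 9/44 = 0.2045.

0.2045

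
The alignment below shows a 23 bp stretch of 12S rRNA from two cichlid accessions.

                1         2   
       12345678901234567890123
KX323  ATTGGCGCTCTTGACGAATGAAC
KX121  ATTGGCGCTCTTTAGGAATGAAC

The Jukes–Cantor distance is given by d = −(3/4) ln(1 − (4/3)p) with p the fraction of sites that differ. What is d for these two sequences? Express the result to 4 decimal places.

The sequences differ at positions 13 (G/T), 15 (C/G).
p = 2/23 = 0.086957.
d = −0.75 · ln(1 − (4/3)·0.086957) = −0.75 · ln(0.884057) = −0.75 · (-0.123234) = 0.0924.

0.0924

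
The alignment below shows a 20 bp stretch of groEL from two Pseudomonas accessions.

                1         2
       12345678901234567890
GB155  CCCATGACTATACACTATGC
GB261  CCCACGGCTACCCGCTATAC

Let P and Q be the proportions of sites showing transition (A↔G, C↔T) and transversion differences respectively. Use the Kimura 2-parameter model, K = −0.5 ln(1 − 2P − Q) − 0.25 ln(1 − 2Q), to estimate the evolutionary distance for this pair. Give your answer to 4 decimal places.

0.4256

Mismatches occur at site 5 (T/C, transition), site 7 (A/G, transition), site 11 (T/C, transition), site 12 (A/C, transversion), site 14 (A/G, transition), site 19 (G/A, transition).
Of the 6 differences, 5 transitions and 1 transversion over 20 sites: P = 5/20 = 0.250000, Q = 1/20 = 0.050000.
d = −0.5·ln(0.450000) − 0.25·ln(0.900000) = −0.5·(-0.798508) − 0.25·(-0.105361) = 0.4256.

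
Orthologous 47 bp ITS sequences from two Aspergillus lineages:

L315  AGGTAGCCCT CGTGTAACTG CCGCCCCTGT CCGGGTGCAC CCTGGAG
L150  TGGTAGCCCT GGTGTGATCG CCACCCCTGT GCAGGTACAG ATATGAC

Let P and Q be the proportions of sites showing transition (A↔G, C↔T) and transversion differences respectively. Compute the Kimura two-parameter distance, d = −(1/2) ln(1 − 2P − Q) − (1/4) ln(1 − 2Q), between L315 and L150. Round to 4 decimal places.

0.4197

The sequences differ at positions 1 (A/T, transversion), 11 (C/G, transversion), 16 (A/G, transition), 18 (C/T, transition), 19 (T/C, transition), 23 (G/A, transition), 31 (C/G, transversion), 33 (G/A, transition), 37 (G/A, transition), 40 (C/G, transversion), 41 (C/A, transversion), 42 (C/T, transition), 43 (T/A, transversion), 44 (G/T, transversion), 47 (G/C, transversion).
Of the 15 differences, 7 transitions and 8 transversions over 47 sites: P = 7/47 = 0.148936, Q = 8/47 = 0.170213.
d = −0.5·ln(0.531915) − 0.25·ln(0.659574) = −0.5·(-0.631272) − 0.25·(-0.416161) = 0.4197.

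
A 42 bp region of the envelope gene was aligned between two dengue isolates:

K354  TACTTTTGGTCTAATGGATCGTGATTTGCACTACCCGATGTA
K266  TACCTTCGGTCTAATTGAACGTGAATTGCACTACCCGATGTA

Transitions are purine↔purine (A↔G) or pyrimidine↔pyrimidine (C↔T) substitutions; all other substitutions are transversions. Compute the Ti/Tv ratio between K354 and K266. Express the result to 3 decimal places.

The sequences differ at positions 4 (T/C, transition), 7 (T/C, transition), 16 (G/T, transversion), 19 (T/A, transversion), 25 (T/A, transversion).
Of the 5 differences, 2 transitions and 3 transversions, so Ti/Tv = 2/3 = 0.667.

0.667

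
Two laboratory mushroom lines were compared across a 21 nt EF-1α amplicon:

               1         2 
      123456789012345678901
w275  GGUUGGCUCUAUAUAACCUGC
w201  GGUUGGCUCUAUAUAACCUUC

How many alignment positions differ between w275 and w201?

1

Differing sites — 20:G/U.
That gives 1 mismatch out of 21 aligned sites, so the Hamming distance is 1.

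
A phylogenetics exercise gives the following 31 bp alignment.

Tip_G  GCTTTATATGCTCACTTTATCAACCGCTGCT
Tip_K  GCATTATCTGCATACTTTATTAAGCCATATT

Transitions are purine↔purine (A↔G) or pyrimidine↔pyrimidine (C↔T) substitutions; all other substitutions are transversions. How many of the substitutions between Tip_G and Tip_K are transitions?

4

Mismatches occur at site 3 (T→A, transversion), site 8 (A→C, transversion), site 12 (T→A, transversion), site 13 (C→T, transition), site 21 (C→T, transition), site 24 (C→G, transversion), site 26 (G→C, transversion), site 27 (C→A, transversion), site 29 (G→A, transition), site 30 (C→T, transition).
Of the 10 differences, 4 transitions and 6 transversions, so the answer is 4.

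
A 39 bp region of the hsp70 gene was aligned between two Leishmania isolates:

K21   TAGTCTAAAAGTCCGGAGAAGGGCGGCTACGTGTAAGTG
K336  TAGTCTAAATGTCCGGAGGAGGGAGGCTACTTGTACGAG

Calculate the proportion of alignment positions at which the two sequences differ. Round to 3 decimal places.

The sequences differ at positions 10 (A/T), 19 (A/G), 24 (C/A), 31 (G/T), 36 (A/C), 38 (T/A).
There are 6 differences over 39 sites, so p = 6/39 = 0.154.

0.154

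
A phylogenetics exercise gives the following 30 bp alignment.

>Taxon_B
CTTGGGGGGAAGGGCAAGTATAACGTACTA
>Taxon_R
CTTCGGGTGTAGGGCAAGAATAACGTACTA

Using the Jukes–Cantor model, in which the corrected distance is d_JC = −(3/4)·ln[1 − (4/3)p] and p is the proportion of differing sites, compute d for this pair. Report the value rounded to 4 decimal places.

The sequences differ at positions 4 (G/C), 8 (G/T), 10 (A/T), 19 (T/A).
p = 4/30 = 0.133333.
d = −0.75 · ln(1 − (4/3)·0.133333) = −0.75 · ln(0.822223) = −0.75 · (-0.195744) = 0.1468.

0.1468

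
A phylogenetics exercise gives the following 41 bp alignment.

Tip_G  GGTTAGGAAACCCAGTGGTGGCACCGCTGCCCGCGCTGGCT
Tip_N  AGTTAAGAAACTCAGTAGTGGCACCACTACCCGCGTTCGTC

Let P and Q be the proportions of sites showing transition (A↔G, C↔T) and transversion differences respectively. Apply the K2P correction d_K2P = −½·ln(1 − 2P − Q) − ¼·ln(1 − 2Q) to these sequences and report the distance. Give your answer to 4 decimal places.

0.3238

Mismatches occur at site 1 (G/A, transition), site 6 (G/A, transition), site 12 (C/T, transition), site 17 (G/A, transition), site 26 (G/A, transition), site 29 (G/A, transition), site 36 (C/T, transition), site 38 (G/C, transversion), site 40 (C/T, transition), site 41 (T/C, transition).
Of the 10 differences, 9 transitions and 1 transversion over 41 sites: P = 9/41 = 0.219512, Q = 1/41 = 0.024390.
d = −0.5·ln(0.536586) − 0.25·ln(0.951220) = −0.5·(-0.622528) − 0.25·(-0.050010) = 0.3238.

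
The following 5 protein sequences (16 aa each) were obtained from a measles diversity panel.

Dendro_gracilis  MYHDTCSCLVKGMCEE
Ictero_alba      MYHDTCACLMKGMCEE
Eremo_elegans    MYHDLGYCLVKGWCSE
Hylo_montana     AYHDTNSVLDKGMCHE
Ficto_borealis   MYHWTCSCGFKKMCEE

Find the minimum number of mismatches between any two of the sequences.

Pairwise Hamming distances:
  Dendro_gracilis vs Ictero_alba: 2
  Dendro_gracilis vs Eremo_elegans: 5
  Dendro_gracilis vs Hylo_montana: 5
  Dendro_gracilis vs Ficto_borealis: 4
  Ictero_alba vs Eremo_elegans: 6
  Ictero_alba vs Hylo_montana: 6
  Ictero_alba vs Ficto_borealis: 5
  Eremo_elegans vs Hylo_montana: 8
  Eremo_elegans vs Ficto_borealis: 9
  Hylo_montana vs Ficto_borealis: 8
The smallest is 2, between Dendro_gracilis and Ictero_alba.

2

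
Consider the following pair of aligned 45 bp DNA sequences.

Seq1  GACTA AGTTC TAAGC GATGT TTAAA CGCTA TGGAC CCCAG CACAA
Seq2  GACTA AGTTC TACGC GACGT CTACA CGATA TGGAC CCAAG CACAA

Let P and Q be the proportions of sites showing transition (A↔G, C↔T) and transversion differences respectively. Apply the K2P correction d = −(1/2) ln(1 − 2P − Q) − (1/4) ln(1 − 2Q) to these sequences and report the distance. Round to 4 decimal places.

0.1468

Mismatches occur at site 13 (A/C, transversion), site 18 (T/C, transition), site 21 (T/C, transition), site 24 (A/C, transversion), site 28 (C/A, transversion), site 38 (C/A, transversion).
Of the 6 differences, 2 transitions and 4 transversions over 45 sites: P = 2/45 = 0.044444, Q = 4/45 = 0.088889.
d = −0.5·ln(0.822223) − 0.25·ln(0.822222) = −0.5·(-0.195744) − 0.25·(-0.195745) = 0.1468.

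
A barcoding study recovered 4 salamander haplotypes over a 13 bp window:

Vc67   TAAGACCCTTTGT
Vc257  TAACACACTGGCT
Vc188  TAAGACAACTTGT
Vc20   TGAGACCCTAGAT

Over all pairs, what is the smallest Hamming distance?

3

Pairwise Hamming distances:
  Vc67 vs Vc257: 5
  Vc67 vs Vc188: 3
  Vc67 vs Vc20: 4
  Vc257 vs Vc188: 6
  Vc257 vs Vc20: 5
  Vc188 vs Vc20: 7
The smallest is 3, between Vc67 and Vc188.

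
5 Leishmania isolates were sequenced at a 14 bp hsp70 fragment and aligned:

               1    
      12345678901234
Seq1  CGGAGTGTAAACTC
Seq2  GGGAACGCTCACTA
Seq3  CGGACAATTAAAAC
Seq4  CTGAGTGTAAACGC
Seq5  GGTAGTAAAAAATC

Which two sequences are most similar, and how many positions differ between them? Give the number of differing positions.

2

Pairwise Hamming distances:
  Seq1 vs Seq2: 7
  Seq1 vs Seq3: 6
  Seq1 vs Seq4: 2
  Seq1 vs Seq5: 5
  Seq2 vs Seq3: 9
  Seq2 vs Seq4: 9
  Seq2 vs Seq5: 9
  Seq3 vs Seq4: 7
  Seq3 vs Seq5: 7
  Seq4 vs Seq5: 7
The smallest is 2, between Seq1 and Seq4.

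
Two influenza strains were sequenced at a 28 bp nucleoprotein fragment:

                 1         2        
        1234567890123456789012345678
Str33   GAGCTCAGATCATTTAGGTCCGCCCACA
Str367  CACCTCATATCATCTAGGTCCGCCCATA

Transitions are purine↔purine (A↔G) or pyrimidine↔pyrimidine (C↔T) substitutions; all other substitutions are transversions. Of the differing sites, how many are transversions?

3

The sequences differ at positions 1 (G/C, transversion), 3 (G/C, transversion), 8 (G/T, transversion), 14 (T/C, transition), 27 (C/T, transition).
Of the 5 differences, 2 transitions and 3 transversions, so the answer is 3.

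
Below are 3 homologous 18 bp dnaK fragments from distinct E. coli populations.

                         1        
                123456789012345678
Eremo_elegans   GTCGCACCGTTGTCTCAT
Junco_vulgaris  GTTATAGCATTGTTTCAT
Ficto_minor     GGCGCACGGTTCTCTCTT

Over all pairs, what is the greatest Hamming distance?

10

Pairwise Hamming distances:
  Eremo_elegans vs Junco_vulgaris: 6
  Eremo_elegans vs Ficto_minor: 4
  Junco_vulgaris vs Ficto_minor: 10
The largest is 10, between Junco_vulgaris and Ficto_minor.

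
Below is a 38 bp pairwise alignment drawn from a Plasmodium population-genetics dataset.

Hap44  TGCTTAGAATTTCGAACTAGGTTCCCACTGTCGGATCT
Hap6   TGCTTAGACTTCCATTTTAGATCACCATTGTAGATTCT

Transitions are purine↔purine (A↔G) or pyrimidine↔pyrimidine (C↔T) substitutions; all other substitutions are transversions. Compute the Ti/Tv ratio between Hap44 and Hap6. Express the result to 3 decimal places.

1.167

Differing sites — 9:A/C (Tv); 12:T/C (Ti); 14:G/A (Ti); 15:A/T (Tv); 16:A/T (Tv); 17:C/T (Ti); 21:G/A (Ti); 23:T/C (Ti); 24:C/A (Tv); 28:C/T (Ti); 32:C/A (Tv); 34:G/A (Ti); 35:A/T (Tv).
Of the 13 differences, 7 transitions and 6 transversions, so Ti/Tv = 7/6 = 1.167.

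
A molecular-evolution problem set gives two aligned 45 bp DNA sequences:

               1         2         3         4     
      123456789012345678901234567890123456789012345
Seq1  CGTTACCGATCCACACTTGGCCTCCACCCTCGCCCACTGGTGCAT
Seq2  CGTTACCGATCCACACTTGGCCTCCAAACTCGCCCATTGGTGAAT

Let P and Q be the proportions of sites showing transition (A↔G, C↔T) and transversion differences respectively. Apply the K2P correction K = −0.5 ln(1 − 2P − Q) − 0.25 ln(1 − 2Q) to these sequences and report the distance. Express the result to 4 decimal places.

Mismatches occur at site 27 (C/A, transversion), site 28 (C/A, transversion), site 37 (C/T, transition), site 43 (C/A, transversion).
Of the 4 differences, 1 transition and 3 transversions over 45 sites: P = 1/45 = 0.022222, Q = 3/45 = 0.066667.
d = −0.5·ln(0.888889) − 0.25·ln(0.866666) = −0.5·(-0.117783) − 0.25·(-0.143102) = 0.0947.

0.0947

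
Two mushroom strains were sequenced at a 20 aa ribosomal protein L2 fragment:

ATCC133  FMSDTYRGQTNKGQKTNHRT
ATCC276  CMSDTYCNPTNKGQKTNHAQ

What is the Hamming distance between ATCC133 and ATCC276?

6

Differing sites — 1:F/C; 7:R/C; 8:G/N; 9:Q/P; 19:R/A; 20:T/Q.
That gives 6 mismatches out of 20 aligned sites, so the Hamming distance is 6.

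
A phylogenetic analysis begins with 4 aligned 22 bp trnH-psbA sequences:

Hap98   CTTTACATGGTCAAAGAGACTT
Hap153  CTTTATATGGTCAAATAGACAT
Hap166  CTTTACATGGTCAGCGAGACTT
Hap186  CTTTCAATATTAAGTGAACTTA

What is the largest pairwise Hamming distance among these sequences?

13

Pairwise Hamming distances:
  Hap98 vs Hap153: 3
  Hap98 vs Hap166: 2
  Hap98 vs Hap186: 11
  Hap153 vs Hap166: 5
  Hap153 vs Hap186: 13
  Hap166 vs Hap186: 10
The largest is 13, between Hap153 and Hap186.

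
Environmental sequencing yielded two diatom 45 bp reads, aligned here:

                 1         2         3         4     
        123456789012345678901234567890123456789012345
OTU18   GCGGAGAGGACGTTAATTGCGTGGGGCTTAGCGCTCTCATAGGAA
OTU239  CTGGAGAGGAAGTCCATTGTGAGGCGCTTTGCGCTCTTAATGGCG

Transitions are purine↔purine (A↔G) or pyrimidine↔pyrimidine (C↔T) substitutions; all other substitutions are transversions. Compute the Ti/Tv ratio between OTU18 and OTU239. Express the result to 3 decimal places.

Mismatches occur at site 1 (G↔C, transversion), site 2 (C↔T, transition), site 11 (C↔A, transversion), site 14 (T↔C, transition), site 15 (A↔C, transversion), site 20 (C↔T, transition), site 22 (T↔A, transversion), site 25 (G↔C, transversion), site 30 (A↔T, transversion), site 38 (C↔T, transition), site 40 (T↔A, transversion), site 41 (A↔T, transversion), site 44 (A↔C, transversion), site 45 (A↔G, transition).
Of the 14 differences, 5 transitions and 9 transversions, so Ti/Tv = 5/9 = 0.556.

0.556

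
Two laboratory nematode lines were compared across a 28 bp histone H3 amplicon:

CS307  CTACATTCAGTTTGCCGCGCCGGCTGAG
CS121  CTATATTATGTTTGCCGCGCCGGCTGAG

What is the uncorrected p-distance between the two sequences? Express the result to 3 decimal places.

0.107

The sequences differ at positions 4 (C/T), 8 (C/A), 9 (A/T).
There are 3 differences over 28 sites, so p = 3/28 = 0.107.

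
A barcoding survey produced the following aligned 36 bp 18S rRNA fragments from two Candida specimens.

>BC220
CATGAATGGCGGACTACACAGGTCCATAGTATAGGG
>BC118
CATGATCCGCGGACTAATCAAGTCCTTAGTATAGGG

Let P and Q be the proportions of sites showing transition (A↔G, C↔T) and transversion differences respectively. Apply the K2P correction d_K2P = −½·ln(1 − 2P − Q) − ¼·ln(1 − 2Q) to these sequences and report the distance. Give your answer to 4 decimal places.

The sequences differ at positions 6 (A/T, transversion), 7 (T/C, transition), 8 (G/C, transversion), 17 (C/A, transversion), 18 (A/T, transversion), 21 (G/A, transition), 26 (A/T, transversion).
Of the 7 differences, 2 transitions and 5 transversions over 36 sites: P = 2/36 = 0.055556, Q = 5/36 = 0.138889.
d = −0.5·ln(0.749999) − 0.25·ln(0.722222) = −0.5·(-0.287683) − 0.25·(-0.325423) = 0.2252.

0.2252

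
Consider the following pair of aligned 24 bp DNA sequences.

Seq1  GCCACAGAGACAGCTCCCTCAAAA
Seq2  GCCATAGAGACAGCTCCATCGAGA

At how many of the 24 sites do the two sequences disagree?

Differing sites — 5:C/T; 18:C/A; 21:A/G; 23:A/G.
That gives 4 mismatches out of 24 aligned sites, so the Hamming distance is 4.

4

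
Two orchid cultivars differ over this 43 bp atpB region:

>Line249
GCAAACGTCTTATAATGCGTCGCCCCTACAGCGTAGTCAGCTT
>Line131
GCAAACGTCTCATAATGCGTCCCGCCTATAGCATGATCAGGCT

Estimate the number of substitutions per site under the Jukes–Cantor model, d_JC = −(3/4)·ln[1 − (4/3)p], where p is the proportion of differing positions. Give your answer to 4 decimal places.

Mismatches occur at site 11 (T→C), site 22 (G→C), site 24 (C→G), site 29 (C→T), site 33 (G→A), site 35 (A→G), site 36 (G→A), site 41 (C→G), site 42 (T→C).
p = 9/43 = 0.209302.
d = −0.75 · ln(1 − (4/3)·0.209302) = −0.75 · ln(0.720931) = −0.75 · (-0.327212) = 0.2454.

0.2454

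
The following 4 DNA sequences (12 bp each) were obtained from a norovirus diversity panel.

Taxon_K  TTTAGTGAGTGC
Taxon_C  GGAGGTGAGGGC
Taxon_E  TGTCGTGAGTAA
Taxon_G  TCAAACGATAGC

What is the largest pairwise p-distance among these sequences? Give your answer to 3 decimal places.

Pairwise Hamming distances:
  Taxon_K vs Taxon_C: 5
  Taxon_K vs Taxon_E: 4
  Taxon_K vs Taxon_G: 6
  Taxon_C vs Taxon_E: 6
  Taxon_C vs Taxon_G: 7
  Taxon_E vs Taxon_G: 9
The largest is 9 mismatches, between Taxon_E and Taxon_G; p = 9/12 = 0.750.

0.750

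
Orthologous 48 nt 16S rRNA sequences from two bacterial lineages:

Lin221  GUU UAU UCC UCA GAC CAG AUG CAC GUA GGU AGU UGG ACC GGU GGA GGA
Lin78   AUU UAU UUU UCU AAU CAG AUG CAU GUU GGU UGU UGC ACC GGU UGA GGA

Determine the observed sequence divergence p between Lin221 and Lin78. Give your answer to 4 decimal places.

Mismatches occur at site 1 (G/A), site 8 (C/U), site 9 (C/U), site 12 (A/U), site 13 (G/A), site 15 (C/U), site 24 (C/U), site 27 (A/U), site 31 (A/U), site 36 (G/C), site 43 (G/U).
There are 11 differences over 48 sites, so p = 11/48 = 0.2292.

0.2292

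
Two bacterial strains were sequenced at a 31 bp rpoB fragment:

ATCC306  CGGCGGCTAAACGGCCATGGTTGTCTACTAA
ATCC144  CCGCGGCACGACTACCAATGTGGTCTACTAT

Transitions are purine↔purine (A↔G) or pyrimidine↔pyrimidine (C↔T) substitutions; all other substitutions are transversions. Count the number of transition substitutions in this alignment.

2

The sequences differ at positions 2 (G/C, transversion), 8 (T/A, transversion), 9 (A/C, transversion), 10 (A/G, transition), 13 (G/T, transversion), 14 (G/A, transition), 18 (T/A, transversion), 19 (G/T, transversion), 22 (T/G, transversion), 31 (A/T, transversion).
Of the 10 differences, 2 transitions and 8 transversions, so the answer is 2.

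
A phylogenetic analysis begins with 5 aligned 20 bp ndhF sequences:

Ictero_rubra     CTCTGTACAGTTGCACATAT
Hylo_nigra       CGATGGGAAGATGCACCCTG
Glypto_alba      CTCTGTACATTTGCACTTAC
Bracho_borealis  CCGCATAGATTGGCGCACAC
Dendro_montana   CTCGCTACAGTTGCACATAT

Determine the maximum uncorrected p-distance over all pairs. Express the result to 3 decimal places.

0.700

Pairwise Hamming distances:
  Ictero_rubra vs Hylo_nigra: 10
  Ictero_rubra vs Glypto_alba: 3
  Ictero_rubra vs Bracho_borealis: 10
  Ictero_rubra vs Dendro_montana: 2
  Hylo_nigra vs Glypto_alba: 11
  Hylo_nigra vs Bracho_borealis: 14
  Hylo_nigra vs Dendro_montana: 12
  Glypto_alba vs Bracho_borealis: 9
  Glypto_alba vs Dendro_montana: 5
  Bracho_borealis vs Dendro_montana: 10
The largest is 14 mismatches, between Hylo_nigra and Bracho_borealis; p = 14/20 = 0.700.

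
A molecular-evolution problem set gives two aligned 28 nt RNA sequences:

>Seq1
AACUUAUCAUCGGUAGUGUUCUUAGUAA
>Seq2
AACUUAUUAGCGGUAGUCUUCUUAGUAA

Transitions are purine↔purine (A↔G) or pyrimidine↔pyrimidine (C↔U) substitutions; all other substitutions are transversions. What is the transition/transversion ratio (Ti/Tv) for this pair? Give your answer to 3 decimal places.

Mismatches occur at site 8 (C→U, transition), site 10 (U→G, transversion), site 18 (G→C, transversion).
Of the 3 differences, 1 transition and 2 transversions, so Ti/Tv = 1/2 = 0.500.

0.500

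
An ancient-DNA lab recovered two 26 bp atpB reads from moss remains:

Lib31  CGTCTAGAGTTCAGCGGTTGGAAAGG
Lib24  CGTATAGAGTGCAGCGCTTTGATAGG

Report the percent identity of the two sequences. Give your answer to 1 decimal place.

Differing sites — 4:C/A; 11:T/G; 17:G/C; 20:G/T; 23:A/T.
21 of the 26 sites match, so the percent identity is 21/26 × 100 = 80.8%.

80.8%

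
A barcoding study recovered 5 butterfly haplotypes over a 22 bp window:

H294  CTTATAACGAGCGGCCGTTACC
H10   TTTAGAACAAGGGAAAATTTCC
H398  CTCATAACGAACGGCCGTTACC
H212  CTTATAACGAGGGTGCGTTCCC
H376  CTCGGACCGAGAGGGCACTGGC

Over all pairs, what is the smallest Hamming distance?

Pairwise Hamming distances:
  H294 vs H10: 9
  H294 vs H398: 2
  H294 vs H212: 4
  H294 vs H376: 10
  H10 vs H398: 11
  H10 vs H212: 8
  H10 vs H376: 12
  H398 vs H212: 6
  H398 vs H376: 10
  H212 vs H376: 10
The smallest is 2, between H294 and H398.

2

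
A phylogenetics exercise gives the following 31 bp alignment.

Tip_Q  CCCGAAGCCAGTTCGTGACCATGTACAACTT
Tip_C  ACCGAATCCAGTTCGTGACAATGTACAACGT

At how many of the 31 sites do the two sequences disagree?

The sequences differ at positions 1 (C/A), 7 (G/T), 20 (C/A), 30 (T/G).
That gives 4 mismatches out of 31 aligned sites, so the Hamming distance is 4.

4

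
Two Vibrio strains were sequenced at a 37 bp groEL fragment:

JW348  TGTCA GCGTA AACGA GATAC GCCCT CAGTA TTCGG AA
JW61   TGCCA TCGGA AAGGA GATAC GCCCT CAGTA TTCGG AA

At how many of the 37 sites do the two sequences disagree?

4

Differing sites — 3:T/C; 6:G/T; 9:T/G; 13:C/G.
That gives 4 mismatches out of 37 aligned sites, so the Hamming distance is 4.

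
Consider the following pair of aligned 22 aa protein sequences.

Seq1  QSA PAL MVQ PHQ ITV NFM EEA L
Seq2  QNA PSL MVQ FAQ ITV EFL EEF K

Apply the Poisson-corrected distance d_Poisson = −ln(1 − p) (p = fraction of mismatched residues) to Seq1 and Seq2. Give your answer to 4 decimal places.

Differing sites — 2:S/N; 5:A/S; 10:P/F; 11:H/A; 16:N/E; 18:M/L; 21:A/F; 22:L/K.
p = 8/22 = 0.363636.
d = −ln(1 − 0.363636) = −ln(0.636364) = 0.4520.

0.4520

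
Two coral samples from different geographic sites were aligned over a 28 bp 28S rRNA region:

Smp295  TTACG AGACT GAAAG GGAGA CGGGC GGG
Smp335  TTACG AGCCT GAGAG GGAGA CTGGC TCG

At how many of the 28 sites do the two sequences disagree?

Differing sites — 8:A/C; 13:A/G; 22:G/T; 26:G/T; 27:G/C.
That gives 5 mismatches out of 28 aligned sites, so the Hamming distance is 5.

5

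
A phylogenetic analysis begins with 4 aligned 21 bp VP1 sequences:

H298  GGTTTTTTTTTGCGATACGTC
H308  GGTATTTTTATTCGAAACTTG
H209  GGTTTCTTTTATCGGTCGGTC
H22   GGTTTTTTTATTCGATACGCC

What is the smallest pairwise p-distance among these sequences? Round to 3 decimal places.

Pairwise Hamming distances:
  H298 vs H308: 6
  H298 vs H209: 6
  H298 vs H22: 3
  H308 vs H209: 10
  H308 vs H22: 5
  H209 vs H22: 7
The smallest is 3 mismatches, between H298 and H22; p = 3/21 = 0.143.

0.143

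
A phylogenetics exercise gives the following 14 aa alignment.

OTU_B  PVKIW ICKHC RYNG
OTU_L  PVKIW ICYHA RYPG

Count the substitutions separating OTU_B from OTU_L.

Mismatches occur at site 8 (K↔Y), site 10 (C↔A), site 13 (N↔P).
That gives 3 mismatches out of 14 aligned sites, so the Hamming distance is 3.

3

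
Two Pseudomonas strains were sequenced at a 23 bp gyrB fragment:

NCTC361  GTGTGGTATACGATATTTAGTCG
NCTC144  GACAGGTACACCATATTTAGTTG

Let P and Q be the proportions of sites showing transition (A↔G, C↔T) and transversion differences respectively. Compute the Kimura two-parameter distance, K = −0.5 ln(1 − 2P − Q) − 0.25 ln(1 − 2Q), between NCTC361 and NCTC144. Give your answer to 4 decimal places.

0.3206

Mismatches occur at site 2 (T→A, transversion), site 3 (G→C, transversion), site 4 (T→A, transversion), site 9 (T→C, transition), site 12 (G→C, transversion), site 22 (C→T, transition).
Of the 6 differences, 2 transitions and 4 transversions over 23 sites: P = 2/23 = 0.086957, Q = 4/23 = 0.173913.
d = −0.5·ln(0.652173) − 0.25·ln(0.652174) = −0.5·(-0.427445) − 0.25·(-0.427444) = 0.3206.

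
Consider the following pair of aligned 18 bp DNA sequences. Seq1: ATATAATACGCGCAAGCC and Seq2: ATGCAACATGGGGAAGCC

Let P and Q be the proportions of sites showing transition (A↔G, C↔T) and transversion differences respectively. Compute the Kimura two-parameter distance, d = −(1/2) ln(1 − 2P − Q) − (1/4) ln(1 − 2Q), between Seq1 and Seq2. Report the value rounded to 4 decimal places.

0.4683

Mismatches occur at site 3 (A/G, transition), site 4 (T/C, transition), site 7 (T/C, transition), site 9 (C/T, transition), site 11 (C/G, transversion), site 13 (C/G, transversion).
Of the 6 differences, 4 transitions and 2 transversions over 18 sites: P = 4/18 = 0.222222, Q = 2/18 = 0.111111.
d = −0.5·ln(0.444445) − 0.25·ln(0.777778) = −0.5·(-0.810929) − 0.25·(-0.251314) = 0.4683.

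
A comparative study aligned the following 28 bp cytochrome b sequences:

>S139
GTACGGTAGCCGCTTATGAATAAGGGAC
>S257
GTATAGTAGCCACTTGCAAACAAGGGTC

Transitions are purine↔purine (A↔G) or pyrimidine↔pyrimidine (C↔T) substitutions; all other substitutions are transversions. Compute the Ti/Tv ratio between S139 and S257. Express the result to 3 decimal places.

7.000

The sequences differ at positions 4 (C/T, transition), 5 (G/A, transition), 12 (G/A, transition), 16 (A/G, transition), 17 (T/C, transition), 18 (G/A, transition), 21 (T/C, transition), 27 (A/T, transversion).
Of the 8 differences, 7 transitions and 1 transversion, so Ti/Tv = 7/1 = 7.000.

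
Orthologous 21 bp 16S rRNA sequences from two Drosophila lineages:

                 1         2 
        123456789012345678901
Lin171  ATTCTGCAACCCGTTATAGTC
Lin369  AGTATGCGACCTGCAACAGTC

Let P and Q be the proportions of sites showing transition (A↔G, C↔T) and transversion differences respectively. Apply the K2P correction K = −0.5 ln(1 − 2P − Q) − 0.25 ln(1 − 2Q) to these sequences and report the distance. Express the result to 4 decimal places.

Differing sites — 2:T/G (Tv); 4:C/A (Tv); 8:A/G (Ti); 12:C/T (Ti); 14:T/C (Ti); 15:T/A (Tv); 17:T/C (Ti).
Of the 7 differences, 4 transitions and 3 transversions over 21 sites: P = 4/21 = 0.190476, Q = 3/21 = 0.142857.
d = −0.5·ln(0.476191) − 0.25·ln(0.714286) = −0.5·(-0.741936) − 0.25·(-0.336472) = 0.4551.

0.4551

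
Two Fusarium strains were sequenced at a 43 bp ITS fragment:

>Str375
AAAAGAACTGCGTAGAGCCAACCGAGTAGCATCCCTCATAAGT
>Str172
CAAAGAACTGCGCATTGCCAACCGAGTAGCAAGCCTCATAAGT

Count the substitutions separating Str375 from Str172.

Mismatches occur at site 1 (A→C), site 13 (T→C), site 15 (G→T), site 16 (A→T), site 32 (T→A), site 33 (C→G).
That gives 6 mismatches out of 43 aligned sites, so the Hamming distance is 6.

6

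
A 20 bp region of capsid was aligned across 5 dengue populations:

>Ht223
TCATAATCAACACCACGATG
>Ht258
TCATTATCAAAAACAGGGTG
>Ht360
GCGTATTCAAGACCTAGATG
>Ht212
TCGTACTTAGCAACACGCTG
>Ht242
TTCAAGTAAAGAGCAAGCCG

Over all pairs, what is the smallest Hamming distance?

5

Pairwise Hamming distances:
  Ht223 vs Ht258: 5
  Ht223 vs Ht360: 6
  Ht223 vs Ht212: 6
  Ht223 vs Ht242: 10
  Ht258 vs Ht360: 9
  Ht258 vs Ht212: 8
  Ht258 vs Ht242: 11
  Ht360 vs Ht212: 9
  Ht360 vs Ht242: 10
  Ht212 vs Ht242: 10
The smallest is 5, between Ht223 and Ht258.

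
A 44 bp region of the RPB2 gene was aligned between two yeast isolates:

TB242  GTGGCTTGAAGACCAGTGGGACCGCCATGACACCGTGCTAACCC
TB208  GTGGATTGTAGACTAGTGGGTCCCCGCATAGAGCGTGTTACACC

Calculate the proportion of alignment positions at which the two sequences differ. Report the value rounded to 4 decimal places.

0.3182

Differing sites — 5:C/A; 9:A/T; 14:C/T; 21:A/T; 24:G/C; 26:C/G; 27:A/C; 28:T/A; 29:G/T; 31:C/G; 33:C/G; 38:C/T; 41:A/C; 42:C/A.
There are 14 differences over 44 sites, so p = 14/44 = 0.3182.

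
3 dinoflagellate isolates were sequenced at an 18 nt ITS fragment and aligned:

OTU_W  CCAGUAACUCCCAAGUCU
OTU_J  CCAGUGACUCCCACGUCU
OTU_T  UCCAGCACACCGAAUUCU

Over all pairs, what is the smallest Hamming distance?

Pairwise Hamming distances:
  OTU_W vs OTU_J: 2
  OTU_W vs OTU_T: 8
  OTU_J vs OTU_T: 9
The smallest is 2, between OTU_W and OTU_J.

2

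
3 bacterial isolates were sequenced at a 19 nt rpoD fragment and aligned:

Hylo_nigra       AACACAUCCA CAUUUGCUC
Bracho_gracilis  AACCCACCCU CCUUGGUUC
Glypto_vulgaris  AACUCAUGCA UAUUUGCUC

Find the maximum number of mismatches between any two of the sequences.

Pairwise Hamming distances:
  Hylo_nigra vs Bracho_gracilis: 6
  Hylo_nigra vs Glypto_vulgaris: 3
  Bracho_gracilis vs Glypto_vulgaris: 8
The largest is 8, between Bracho_gracilis and Glypto_vulgaris.

8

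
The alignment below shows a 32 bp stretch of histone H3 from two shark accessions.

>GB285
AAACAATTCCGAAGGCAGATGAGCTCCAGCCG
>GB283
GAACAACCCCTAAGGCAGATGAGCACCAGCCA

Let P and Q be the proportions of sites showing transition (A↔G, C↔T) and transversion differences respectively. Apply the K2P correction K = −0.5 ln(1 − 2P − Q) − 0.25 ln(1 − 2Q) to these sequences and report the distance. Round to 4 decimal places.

0.2207

Mismatches occur at site 1 (A→G, transition), site 7 (T→C, transition), site 8 (T→C, transition), site 11 (G→T, transversion), site 25 (T→A, transversion), site 32 (G→A, transition).
Of the 6 differences, 4 transitions and 2 transversions over 32 sites: P = 4/32 = 0.125000, Q = 2/32 = 0.062500.
d = −0.5·ln(0.687500) − 0.25·ln(0.875000) = −0.5·(-0.374693) − 0.25·(-0.133531) = 0.2207.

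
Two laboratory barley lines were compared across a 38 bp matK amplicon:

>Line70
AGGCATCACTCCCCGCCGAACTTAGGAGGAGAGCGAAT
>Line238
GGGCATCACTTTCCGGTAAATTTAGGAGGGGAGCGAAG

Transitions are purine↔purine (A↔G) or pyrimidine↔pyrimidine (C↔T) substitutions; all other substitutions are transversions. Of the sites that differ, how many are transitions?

7

Mismatches occur at site 1 (A↔G, transition), site 11 (C↔T, transition), site 12 (C↔T, transition), site 16 (C↔G, transversion), site 17 (C↔T, transition), site 18 (G↔A, transition), site 21 (C↔T, transition), site 30 (A↔G, transition), site 38 (T↔G, transversion).
Of the 9 differences, 7 transitions and 2 transversions, so the answer is 7.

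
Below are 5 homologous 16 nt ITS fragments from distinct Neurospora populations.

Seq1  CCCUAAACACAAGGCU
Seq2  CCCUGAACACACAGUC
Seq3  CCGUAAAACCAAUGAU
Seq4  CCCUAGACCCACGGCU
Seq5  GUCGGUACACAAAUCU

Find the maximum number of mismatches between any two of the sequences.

11

Pairwise Hamming distances:
  Seq1 vs Seq2: 5
  Seq1 vs Seq3: 5
  Seq1 vs Seq4: 3
  Seq1 vs Seq5: 7
  Seq2 vs Seq3: 8
  Seq2 vs Seq4: 6
  Seq2 vs Seq5: 8
  Seq3 vs Seq4: 6
  Seq3 vs Seq5: 11
  Seq4 vs Seq5: 9
The largest is 11, between Seq3 and Seq5.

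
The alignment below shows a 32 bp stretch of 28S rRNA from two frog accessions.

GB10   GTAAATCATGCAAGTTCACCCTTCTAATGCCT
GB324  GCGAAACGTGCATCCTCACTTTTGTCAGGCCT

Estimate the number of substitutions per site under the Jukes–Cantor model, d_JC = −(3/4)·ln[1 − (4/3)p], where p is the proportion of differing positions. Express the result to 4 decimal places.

0.5199

The sequences differ at positions 2 (T/C), 3 (A/G), 6 (T/A), 8 (A/G), 13 (A/T), 14 (G/C), 15 (T/C), 20 (C/T), 21 (C/T), 24 (C/G), 26 (A/C), 28 (T/G).
p = 12/32 = 0.375000.
d = −0.75 · ln(1 − (4/3)·0.375000) = −0.75 · ln(0.500000) = −0.75 · (-0.693147) = 0.5199.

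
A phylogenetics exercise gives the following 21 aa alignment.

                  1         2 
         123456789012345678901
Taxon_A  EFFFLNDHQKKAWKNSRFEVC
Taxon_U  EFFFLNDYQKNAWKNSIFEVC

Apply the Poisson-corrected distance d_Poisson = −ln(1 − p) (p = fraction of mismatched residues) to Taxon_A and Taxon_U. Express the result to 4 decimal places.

Mismatches occur at site 8 (H↔Y), site 11 (K↔N), site 17 (R↔I).
p = 3/21 = 0.142857.
d = −ln(1 − 0.142857) = −ln(0.857143) = 0.1542.

0.1542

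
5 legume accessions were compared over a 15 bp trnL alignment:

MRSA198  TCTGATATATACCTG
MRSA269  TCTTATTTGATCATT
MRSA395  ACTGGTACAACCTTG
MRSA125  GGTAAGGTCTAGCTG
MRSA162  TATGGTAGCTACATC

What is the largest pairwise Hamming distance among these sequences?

Pairwise Hamming distances:
  MRSA198 vs MRSA269: 7
  MRSA198 vs MRSA395: 6
  MRSA198 vs MRSA125: 7
  MRSA198 vs MRSA162: 6
  MRSA269 vs MRSA395: 9
  MRSA269 vs MRSA125: 11
  MRSA269 vs MRSA162: 9
  MRSA395 vs MRSA125: 12
  MRSA395 vs MRSA162: 8
  MRSA125 vs MRSA162: 10
The largest is 12, between MRSA395 and MRSA125.

12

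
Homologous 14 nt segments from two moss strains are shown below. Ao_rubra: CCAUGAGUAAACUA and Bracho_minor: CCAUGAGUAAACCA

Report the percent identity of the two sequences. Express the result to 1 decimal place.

92.9%

The sequences differ at position 13 (U/C).
13 of the 14 sites match, so the percent identity is 13/14 × 100 = 92.9%.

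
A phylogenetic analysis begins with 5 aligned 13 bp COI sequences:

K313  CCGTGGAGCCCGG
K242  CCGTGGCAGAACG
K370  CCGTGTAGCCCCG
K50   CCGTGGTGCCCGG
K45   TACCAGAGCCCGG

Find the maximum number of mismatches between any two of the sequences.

11

Pairwise Hamming distances:
  K313 vs K242: 6
  K313 vs K370: 2
  K313 vs K50: 1
  K313 vs K45: 5
  K242 vs K370: 6
  K242 vs K50: 6
  K242 vs K45: 11
  K370 vs K50: 3
  K370 vs K45: 7
  K50 vs K45: 6
The largest is 11, between K242 and K45.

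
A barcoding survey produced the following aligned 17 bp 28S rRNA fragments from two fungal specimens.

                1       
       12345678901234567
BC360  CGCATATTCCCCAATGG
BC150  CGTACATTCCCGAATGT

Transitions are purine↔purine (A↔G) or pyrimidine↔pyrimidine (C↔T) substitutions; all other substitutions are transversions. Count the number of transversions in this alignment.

Differing sites — 3:C/T (Ti); 5:T/C (Ti); 12:C/G (Tv); 17:G/T (Tv).
Of the 4 differences, 2 transitions and 2 transversions, so the answer is 2.

2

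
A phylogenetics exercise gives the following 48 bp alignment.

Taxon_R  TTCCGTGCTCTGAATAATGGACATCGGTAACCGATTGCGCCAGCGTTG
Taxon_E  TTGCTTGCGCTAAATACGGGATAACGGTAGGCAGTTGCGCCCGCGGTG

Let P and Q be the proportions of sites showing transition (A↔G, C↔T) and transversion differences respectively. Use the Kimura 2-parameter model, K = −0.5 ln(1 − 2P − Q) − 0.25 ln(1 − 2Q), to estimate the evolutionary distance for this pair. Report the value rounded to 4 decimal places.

Differing sites — 3:C/G (Tv); 5:G/T (Tv); 9:T/G (Tv); 12:G/A (Ti); 17:A/C (Tv); 18:T/G (Tv); 22:C/T (Ti); 24:T/A (Tv); 30:A/G (Ti); 31:C/G (Tv); 33:G/A (Ti); 34:A/G (Ti); 42:A/C (Tv); 46:T/G (Tv).
Of the 14 differences, 5 transitions and 9 transversions over 48 sites: P = 5/48 = 0.104167, Q = 9/48 = 0.187500.
d = −0.5·ln(0.604166) − 0.25·ln(0.625000) = −0.5·(-0.503906) − 0.25·(-0.470004) = 0.3695.

0.3695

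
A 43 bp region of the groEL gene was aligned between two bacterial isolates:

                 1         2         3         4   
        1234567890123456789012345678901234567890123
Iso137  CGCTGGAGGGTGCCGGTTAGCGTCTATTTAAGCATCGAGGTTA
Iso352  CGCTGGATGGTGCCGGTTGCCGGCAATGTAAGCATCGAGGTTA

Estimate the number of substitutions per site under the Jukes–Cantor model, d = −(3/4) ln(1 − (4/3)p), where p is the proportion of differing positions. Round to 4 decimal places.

0.1544

The sequences differ at positions 8 (G/T), 19 (A/G), 20 (G/C), 23 (T/G), 25 (T/A), 28 (T/G).
p = 6/43 = 0.139535.
d = −0.75 · ln(1 − (4/3)·0.139535) = −0.75 · ln(0.813953) = −0.75 · (-0.205853) = 0.1544.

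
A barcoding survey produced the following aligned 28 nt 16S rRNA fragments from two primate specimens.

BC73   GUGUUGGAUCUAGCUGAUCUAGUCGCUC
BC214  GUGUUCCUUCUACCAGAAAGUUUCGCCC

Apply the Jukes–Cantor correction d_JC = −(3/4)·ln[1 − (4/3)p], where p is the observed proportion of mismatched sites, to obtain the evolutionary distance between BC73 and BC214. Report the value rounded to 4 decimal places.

0.5565

Mismatches occur at site 6 (G↔C), site 7 (G↔C), site 8 (A↔U), site 13 (G↔C), site 15 (U↔A), site 18 (U↔A), site 19 (C↔A), site 20 (U↔G), site 21 (A↔U), site 22 (G↔U), site 27 (U↔C).
p = 11/28 = 0.392857.
d = −0.75 · ln(1 − (4/3)·0.392857) = −0.75 · ln(0.476191) = −0.75 · (-0.741936) = 0.5565.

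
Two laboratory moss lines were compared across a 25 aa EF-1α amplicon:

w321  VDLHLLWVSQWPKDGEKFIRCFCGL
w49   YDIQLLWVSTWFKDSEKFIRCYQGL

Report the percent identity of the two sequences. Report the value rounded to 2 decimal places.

Differing sites — 1:V/Y; 3:L/I; 4:H/Q; 10:Q/T; 12:P/F; 15:G/S; 22:F/Y; 23:C/Q.
17 of the 25 sites match, so the percent identity is 17/25 × 100 = 68.00%.

68.00%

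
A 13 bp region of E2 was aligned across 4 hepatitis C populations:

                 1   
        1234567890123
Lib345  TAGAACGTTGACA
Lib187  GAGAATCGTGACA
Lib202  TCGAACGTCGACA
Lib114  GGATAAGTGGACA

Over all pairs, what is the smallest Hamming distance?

2

Pairwise Hamming distances:
  Lib345 vs Lib187: 4
  Lib345 vs Lib202: 2
  Lib345 vs Lib114: 6
  Lib187 vs Lib202: 6
  Lib187 vs Lib114: 7
  Lib202 vs Lib114: 6
The smallest is 2, between Lib345 and Lib202.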